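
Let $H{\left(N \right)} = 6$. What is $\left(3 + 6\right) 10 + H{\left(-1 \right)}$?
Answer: $96$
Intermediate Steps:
$\left(3 + 6\right) 10 + H{\left(-1 \right)} = \left(3 + 6\right) 10 + 6 = 9 \cdot 10 + 6 = 90 + 6 = 96$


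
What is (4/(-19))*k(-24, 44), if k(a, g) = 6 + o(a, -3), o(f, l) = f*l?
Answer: -312/19 ≈ -16.421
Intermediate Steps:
k(a, g) = 6 - 3*a (k(a, g) = 6 + a*(-3) = 6 - 3*a)
(4/(-19))*k(-24, 44) = (4/(-19))*(6 - 3*(-24)) = (4*(-1/19))*(6 + 72) = -4/19*78 = -312/19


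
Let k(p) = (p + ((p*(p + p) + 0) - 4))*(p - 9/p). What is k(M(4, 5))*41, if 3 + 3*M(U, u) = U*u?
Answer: 5057104/459 ≈ 11018.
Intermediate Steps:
M(U, u) = -1 + U*u/3 (M(U, u) = -1 + (U*u)/3 = -1 + U*u/3)
k(p) = (p - 9/p)*(-4 + p + 2*p**2) (k(p) = (p + ((p*(2*p) + 0) - 4))*(p - 9/p) = (p + ((2*p**2 + 0) - 4))*(p - 9/p) = (p + (2*p**2 - 4))*(p - 9/p) = (p + (-4 + 2*p**2))*(p - 9/p) = (-4 + p + 2*p**2)*(p - 9/p) = (p - 9/p)*(-4 + p + 2*p**2))
k(M(4, 5))*41 = (-9 + (-1 + (1/3)*4*5)**2 - 22*(-1 + (1/3)*4*5) + 2*(-1 + (1/3)*4*5)**3 + 36/(-1 + (1/3)*4*5))*41 = (-9 + (-1 + 20/3)**2 - 22*(-1 + 20/3) + 2*(-1 + 20/3)**3 + 36/(-1 + 20/3))*41 = (-9 + (17/3)**2 - 22*17/3 + 2*(17/3)**3 + 36/(17/3))*41 = (-9 + 289/9 - 374/3 + 2*(4913/27) + 36*(3/17))*41 = (-9 + 289/9 - 374/3 + 9826/27 + 108/17)*41 = (123344/459)*41 = 5057104/459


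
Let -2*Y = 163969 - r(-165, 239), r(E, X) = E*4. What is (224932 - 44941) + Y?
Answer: 195353/2 ≈ 97677.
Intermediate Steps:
r(E, X) = 4*E
Y = -164629/2 (Y = -(163969 - 4*(-165))/2 = -(163969 - 1*(-660))/2 = -(163969 + 660)/2 = -½*164629 = -164629/2 ≈ -82315.)
(224932 - 44941) + Y = (224932 - 44941) - 164629/2 = 179991 - 164629/2 = 195353/2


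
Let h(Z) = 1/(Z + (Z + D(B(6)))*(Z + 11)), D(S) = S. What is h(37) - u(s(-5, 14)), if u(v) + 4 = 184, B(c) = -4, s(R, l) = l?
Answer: -291779/1621 ≈ -180.00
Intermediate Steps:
u(v) = 180 (u(v) = -4 + 184 = 180)
h(Z) = 1/(Z + (-4 + Z)*(11 + Z)) (h(Z) = 1/(Z + (Z - 4)*(Z + 11)) = 1/(Z + (-4 + Z)*(11 + Z)))
h(37) - u(s(-5, 14)) = 1/(-44 + 37**2 + 8*37) - 1*180 = 1/(-44 + 1369 + 296) - 180 = 1/1621 - 180 = -291779/1621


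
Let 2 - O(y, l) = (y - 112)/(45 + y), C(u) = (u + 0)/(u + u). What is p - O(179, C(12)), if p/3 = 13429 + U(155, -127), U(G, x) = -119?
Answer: 8943939/224 ≈ 39928.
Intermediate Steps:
C(u) = 1/2 (C(u) = u/((2*u)) = u*(1/(2*u)) = 1/2)
O(y, l) = 2 - (-112 + y)/(45 + y) (O(y, l) = 2 - (y - 112)/(45 + y) = 2 - (-112 + y)/(45 + y))
p = 39930 (p = 3*(13429 - 119) = 3*13310 = 39930)
p - O(179, C(12)) = 39930 - (202 + 179)/(45 + 179) = 39930 - 381/224 = 8943939/224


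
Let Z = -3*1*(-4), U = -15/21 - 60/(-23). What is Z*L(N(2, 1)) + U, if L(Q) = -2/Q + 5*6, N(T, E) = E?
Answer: 54401/161 ≈ 337.89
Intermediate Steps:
L(Q) = 30 - 2/Q (L(Q) = -2/Q + 30 = 30 - 2/Q)
U = 305/161 (U = -15*1/21 - 60*(-1/23) = -5/7 + 60/23 = 305/161 ≈ 1.8944)
Z = 12 (Z = -3*(-4) = 12)
Z*L(N(2, 1)) + U = 12*(30 - 2/1) + 305/161 = 12*(30 - 2*1) + 305/161 = 12*(30 - 2) + 305/161 = 12*28 + 305/161 = 336 + 305/161 = 54401/161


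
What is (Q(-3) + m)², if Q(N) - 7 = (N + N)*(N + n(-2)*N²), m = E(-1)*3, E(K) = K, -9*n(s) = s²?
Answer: 2116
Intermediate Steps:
n(s) = -s²/9
m = -3 (m = -1*3 = -3)
Q(N) = 7 + 2*N*(N - 4*N²/9) (Q(N) = 7 + (N + N)*(N + (-⅑*(-2)²)*N²) = 7 + (2*N)*(N + (-⅑*4)*N²) = 7 + (2*N)*(N - 4*N²/9) = 7 + 2*N*(N - 4*N²/9))
(Q(-3) + m)² = ((7 + 2*(-3)² - 8/9*(-3)³) - 3)² = ((7 + 2*9 - 8/9*(-27)) - 3)² = ((7 + 18 + 24) - 3)² = (49 - 3)² = 46² = 2116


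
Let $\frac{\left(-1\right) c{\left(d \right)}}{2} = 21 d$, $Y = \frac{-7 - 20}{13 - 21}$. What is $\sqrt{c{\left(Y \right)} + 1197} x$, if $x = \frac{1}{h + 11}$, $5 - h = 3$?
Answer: $\frac{3 \sqrt{469}}{26} \approx 2.4988$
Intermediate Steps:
$Y = \frac{27}{8}$ ($Y = - \frac{27}{-8} = \left(-27\right) \left(- \frac{1}{8}\right) = \frac{27}{8} \approx 3.375$)
$h = 2$ ($h = 5 - 3 = 2$)
$c{\left(d \right)} = - 42 d$ ($c{\left(d \right)} = - 2 \cdot 21 d = - 42 d$)
$x = \frac{1}{13}$ ($x = \frac{1}{2 + 11} = \frac{1}{13} \approx 0.076923$)
$\sqrt{c{\left(Y \right)} + 1197} x = \sqrt{\left(-42\right) \frac{27}{8} + 1197} \cdot \frac{1}{13} = \sqrt{- \frac{567}{4} + 1197} \cdot \frac{1}{13} = \sqrt{\frac{4221}{4}} \cdot \frac{1}{13} = \frac{3 \sqrt{469}}{2} \cdot \frac{1}{13} = \frac{3 \sqrt{469}}{26}$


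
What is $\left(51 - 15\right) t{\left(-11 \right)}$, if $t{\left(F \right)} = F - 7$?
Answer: $-648$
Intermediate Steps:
$t{\left(F \right)} = -7 + F$ ($t{\left(F \right)} = F - 7 = -7 + F$)
$\left(51 - 15\right) t{\left(-11 \right)} = \left(51 - 15\right) \left(-7 - 11\right) = \left(51 + \left(-78 + 63\right)\right) \left(-18\right) = \left(51 - 15\right) \left(-18\right) = 36 \left(-18\right) = -648$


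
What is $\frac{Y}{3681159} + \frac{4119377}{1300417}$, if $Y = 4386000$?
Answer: $\frac{6955903559981}{1595680581101} \approx 4.3592$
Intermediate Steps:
$\frac{Y}{3681159} + \frac{4119377}{1300417} = \frac{4386000}{3681159} + \frac{4119377}{1300417} = 4386000 \cdot \frac{1}{3681159} + 4119377 \cdot \frac{1}{1300417} = \frac{1462000}{1227053} + \frac{4119377}{1300417} = \frac{6955903559981}{1595680581101}$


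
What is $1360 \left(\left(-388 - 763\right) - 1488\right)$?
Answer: $-3589040$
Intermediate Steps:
$1360 \left(\left(-388 - 763\right) - 1488\right) = 1360 \left(-1151 - 1488\right) = 1360 \left(-2639\right) = -3589040$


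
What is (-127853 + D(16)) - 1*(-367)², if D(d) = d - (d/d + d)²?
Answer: -262815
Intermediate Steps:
D(d) = d - (1 + d)²
(-127853 + D(16)) - 1*(-367)² = (-127853 + (16 - (1 + 16)²)) - 1*(-367)² = (-127853 + (16 - 1*17²)) - 1*134689 = (-127853 + (16 - 1*289)) - 134689 = (-127853 + (16 - 289)) - 134689 = (-127853 - 273) - 134689 = -128126 - 134689 = -262815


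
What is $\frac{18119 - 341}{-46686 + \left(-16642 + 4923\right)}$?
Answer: $- \frac{17778}{58405} \approx -0.30439$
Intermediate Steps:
$\frac{18119 - 341}{-46686 + \left(-16642 + 4923\right)} = \frac{17778}{-46686 - 11719} = \frac{17778}{-58405} = 17778 \left(- \frac{1}{58405}\right) = - \frac{17778}{58405}$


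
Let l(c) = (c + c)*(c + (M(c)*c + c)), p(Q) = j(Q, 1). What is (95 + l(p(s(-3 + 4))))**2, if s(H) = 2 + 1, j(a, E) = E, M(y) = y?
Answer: 10201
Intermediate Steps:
s(H) = 3
p(Q) = 1
l(c) = 2*c*(c**2 + 2*c) (l(c) = (c + c)*(c + (c*c + c)) = (2*c)*(c + (c**2 + c)) = (2*c)*(c + (c + c**2)) = (2*c)*(c**2 + 2*c) = 2*c*(c**2 + 2*c))
(95 + l(p(s(-3 + 4))))**2 = (95 + 2*1**2*(2 + 1))**2 = (95 + 2*1*3)**2 = (95 + 6)**2 = 101**2 = 10201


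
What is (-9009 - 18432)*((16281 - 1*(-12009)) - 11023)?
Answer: -473823747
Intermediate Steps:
(-9009 - 18432)*((16281 - 1*(-12009)) - 11023) = -27441*((16281 + 12009) - 11023) = -27441*(28290 - 11023) = -27441*17267 = -473823747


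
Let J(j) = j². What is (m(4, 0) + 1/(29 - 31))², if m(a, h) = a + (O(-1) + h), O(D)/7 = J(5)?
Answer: 127449/4 ≈ 31862.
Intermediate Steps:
O(D) = 175 (O(D) = 7*5² = 7*25 = 175)
m(a, h) = 175 + a + h (m(a, h) = a + (175 + h) = 175 + a + h)
(m(4, 0) + 1/(29 - 31))² = ((175 + 4 + 0) + 1/(29 - 31))² = (179 + 1/(-2))² = (179 - ½)² = (357/2)² = 127449/4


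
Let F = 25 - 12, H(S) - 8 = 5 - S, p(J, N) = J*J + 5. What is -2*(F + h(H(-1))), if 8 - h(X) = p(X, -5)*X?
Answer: 5586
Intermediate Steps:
p(J, N) = 5 + J² (p(J, N) = J² + 5 = 5 + J²)
H(S) = 13 - S (H(S) = 8 + (5 - S) = 13 - S)
F = 13
h(X) = 8 - X*(5 + X²) (h(X) = 8 - (5 + X²)*X = 8 - X*(5 + X²))
-2*(F + h(H(-1))) = -2*(13 + (8 - (13 - 1*(-1))*(5 + (13 - 1*(-1))²))) = -2*(13 + (8 - (13 + 1)*(5 + (13 + 1)²))) = -2*(13 + (8 - 1*14*(5 + 14²))) = -2*(13 + (8 - 1*14*(5 + 196))) = -2*(13 + (8 - 1*14*201)) = -2*(13 + (8 - 2814)) = -2*(13 - 2806) = -2*(-2793) = 5586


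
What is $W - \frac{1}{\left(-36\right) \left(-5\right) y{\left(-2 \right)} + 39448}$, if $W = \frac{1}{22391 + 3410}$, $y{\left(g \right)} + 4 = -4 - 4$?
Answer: $\frac{11487}{962067688} \approx 1.194 \cdot 10^{-5}$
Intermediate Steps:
$y{\left(g \right)} = -12$ ($y{\left(g \right)} = -4 - 8 = -12$)
$W = \frac{1}{25801} \approx 3.8758 \cdot 10^{-5}$
$W - \frac{1}{\left(-36\right) \left(-5\right) y{\left(-2 \right)} + 39448} = \frac{1}{25801} - \frac{1}{\left(-36\right) \left(-5\right) \left(-12\right) + 39448} = \frac{1}{25801} - \frac{1}{180 \left(-12\right) + 39448} = \frac{1}{25801} - \frac{1}{-2160 + 39448} = \frac{1}{25801} - \frac{1}{37288} = \frac{11487}{962067688}$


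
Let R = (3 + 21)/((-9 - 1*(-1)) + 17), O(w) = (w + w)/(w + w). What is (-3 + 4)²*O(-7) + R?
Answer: 11/3 ≈ 3.6667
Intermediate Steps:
O(w) = 1 (O(w) = (2*w)/((2*w)) = (2*w)*(1/(2*w)) = 1)
R = 8/3 (R = 24/((-9 + 1) + 17) = 24/(-8 + 17) = 24/9 = 24*(⅑) = 8/3 ≈ 2.6667)
(-3 + 4)²*O(-7) + R = (-3 + 4)²*1 + 8/3 = 1²*1 + 8/3 = 1*1 + 8/3 = 1 + 8/3 = 11/3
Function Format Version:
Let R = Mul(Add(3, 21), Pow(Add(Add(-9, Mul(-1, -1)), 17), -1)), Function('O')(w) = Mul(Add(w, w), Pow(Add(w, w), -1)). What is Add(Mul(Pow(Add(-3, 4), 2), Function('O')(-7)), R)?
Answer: Rational(11, 3) ≈ 3.6667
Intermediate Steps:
Function('O')(w) = 1 (Function('O')(w) = Mul(Mul(2, w), Pow(Mul(2, w), -1)) = Mul(Mul(2, w), Mul(Rational(1, 2), Pow(w, -1))) = 1)
R = Rational(8, 3) (R = Mul(24, Pow(Add(Add(-9, 1), 17), -1)) = Mul(24, Pow(Add(-8, 17), -1)) = Mul(24, Pow(9, -1)) = Mul(24, Rational(1, 9)) = Rational(8, 3) ≈ 2.6667)
Add(Mul(Pow(Add(-3, 4), 2), Function('O')(-7)), R) = Add(Mul(Pow(Add(-3, 4), 2), 1), Rational(8, 3)) = Add(Mul(Pow(1, 2), 1), Rational(8, 3)) = Add(Mul(1, 1), Rational(8, 3)) = Add(1, Rational(8, 3)) = Rational(11, 3)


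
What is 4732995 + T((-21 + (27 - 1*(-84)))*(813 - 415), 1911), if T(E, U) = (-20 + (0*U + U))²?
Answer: 8308876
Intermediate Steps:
T(E, U) = (-20 + U)² (T(E, U) = (-20 + (0 + U))² = (-20 + U)²)
4732995 + T((-21 + (27 - 1*(-84)))*(813 - 415), 1911) = 4732995 + (-20 + 1911)² = 4732995 + 1891² = 4732995 + 3575881 = 8308876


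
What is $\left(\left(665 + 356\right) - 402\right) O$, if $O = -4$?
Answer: $-2476$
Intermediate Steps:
$\left(\left(665 + 356\right) - 402\right) O = \left(\left(665 + 356\right) - 402\right) \left(-4\right) = \left(1021 - 402\right) \left(-4\right) = 619 \left(-4\right) = -2476$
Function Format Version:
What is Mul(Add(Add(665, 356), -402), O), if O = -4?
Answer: -2476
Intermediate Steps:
Mul(Add(Add(665, 356), -402), O) = Mul(Add(Add(665, 356), -402), -4) = Mul(Add(1021, -402), -4) = Mul(619, -4) = -2476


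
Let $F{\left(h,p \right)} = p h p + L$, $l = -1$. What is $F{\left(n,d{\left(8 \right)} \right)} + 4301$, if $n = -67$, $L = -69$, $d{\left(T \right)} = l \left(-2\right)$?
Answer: $3964$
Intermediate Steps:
$d{\left(T \right)} = 2$ ($d{\left(T \right)} = \left(-1\right) \left(-2\right) = 2$)
$F{\left(h,p \right)} = -69 + h p^{2}$ ($F{\left(h,p \right)} = p h p - 69 = h p p - 69 = h p^{2} - 69 = -69 + h p^{2}$)
$F{\left(n,d{\left(8 \right)} \right)} + 4301 = \left(-69 - 67 \cdot 2^{2}\right) + 4301 = \left(-69 - 268\right) + 4301 = -337 + 4301 = 3964$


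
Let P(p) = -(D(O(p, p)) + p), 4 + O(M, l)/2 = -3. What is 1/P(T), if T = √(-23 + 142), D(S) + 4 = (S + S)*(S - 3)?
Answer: -472/222665 + √119/222665 ≈ -0.0020708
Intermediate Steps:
O(M, l) = -14 (O(M, l) = -8 + 2*(-3) = -8 - 6 = -14)
D(S) = -4 + 2*S*(-3 + S) (D(S) = -4 + (S + S)*(S - 3) = -4 + (2*S)*(-3 + S) = -4 + 2*S*(-3 + S))
T = √119 ≈ 10.909
P(p) = -472 - p (P(p) = -((-4 - 6*(-14) + 2*(-14)²) + p) = -((-4 + 84 + 2*196) + p) = -((-4 + 84 + 392) + p) = -(472 + p) = -472 - p)
1/P(T) = 1/(-472 - √119)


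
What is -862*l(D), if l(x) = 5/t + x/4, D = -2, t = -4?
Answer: 3017/2 ≈ 1508.5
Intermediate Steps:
l(x) = -5/4 + x/4 (l(x) = 5/(-4) + x/4 = 5*(-1/4) + x*(1/4) = -5/4 + x/4)
-862*l(D) = -862*(-5/4 + (1/4)*(-2)) = -862*(-5/4 - 1/2) = -862*(-7/4) = 3017/2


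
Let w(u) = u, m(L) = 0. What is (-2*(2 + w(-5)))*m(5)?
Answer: 0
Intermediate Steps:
(-2*(2 + w(-5)))*m(5) = -2*(2 - 5)*0 = -2*(-3)*0 = 6*0 = 0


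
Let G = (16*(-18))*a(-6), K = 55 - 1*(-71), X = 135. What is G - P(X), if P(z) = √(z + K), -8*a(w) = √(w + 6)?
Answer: -3*√29 ≈ -16.155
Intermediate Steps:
a(w) = -√(6 + w)/8 (a(w) = -√(w + 6)/8 = -√(6 + w)/8)
K = 126 (K = 55 + 71 = 126)
G = 0 (G = (16*(-18))*(-√(6 - 6)/8) = -(-36)*√0 = -(-36)*0 = -288*0 = 0)
P(z) = √(126 + z) (P(z) = √(z + 126) = √(126 + z))
G - P(X) = 0 - √(126 + 135) = 0 - √261 = 0 - 3*√29 = -3*√29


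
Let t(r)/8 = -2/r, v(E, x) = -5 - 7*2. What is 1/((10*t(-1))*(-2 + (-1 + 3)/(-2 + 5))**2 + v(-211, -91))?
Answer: 9/2389 ≈ 0.0037673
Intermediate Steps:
v(E, x) = -19 (v(E, x) = -5 - 14 = -19)
t(r) = -16/r (t(r) = 8*(-2/r) = -16/r)
1/((10*t(-1))*(-2 + (-1 + 3)/(-2 + 5))**2 + v(-211, -91)) = 1/((10*(-16/(-1)))*(-2 + (-1 + 3)/(-2 + 5))**2 - 19) = 1/((10*(-16*(-1)))*(-2 + 2/3)**2 - 19) = 1/((10*16)*(-2 + 2*(1/3))**2 - 19) = 1/(160*(-2 + 2/3)**2 - 19) = 1/(160*(-4/3)**2 - 19) = 1/(160*(16/9) - 19) = 1/(2560/9 - 19) = 1/(2389/9) = 9/2389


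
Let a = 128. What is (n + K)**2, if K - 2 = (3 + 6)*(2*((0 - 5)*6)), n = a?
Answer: 168100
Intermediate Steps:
n = 128
K = -538 (K = 2 + (3 + 6)*(2*((0 - 5)*6)) = 2 + 9*(2*(-5*6)) = 2 + 9*(2*(-30)) = 2 + 9*(-60) = 2 - 540 = -538)
(n + K)**2 = (128 - 538)**2 = (-410)**2 = 168100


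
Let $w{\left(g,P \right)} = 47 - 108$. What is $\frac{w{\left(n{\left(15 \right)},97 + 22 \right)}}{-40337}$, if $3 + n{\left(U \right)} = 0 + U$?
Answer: $\frac{61}{40337} \approx 0.0015123$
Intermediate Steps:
$n{\left(U \right)} = -3 + U$ ($n{\left(U \right)} = -3 + \left(0 + U\right) = -3 + U$)
$w{\left(g,P \right)} = -61$ ($w{\left(g,P \right)} = 47 - 108 = -61$)
$\frac{w{\left(n{\left(15 \right)},97 + 22 \right)}}{-40337} = - \frac{61}{-40337} = \left(-61\right) \left(- \frac{1}{40337}\right) = \frac{61}{40337}$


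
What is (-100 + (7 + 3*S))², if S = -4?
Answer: 11025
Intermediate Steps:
(-100 + (7 + 3*S))² = (-100 + (7 + 3*(-4)))² = (-100 + (7 - 12))² = (-100 - 5)² = (-105)² = 11025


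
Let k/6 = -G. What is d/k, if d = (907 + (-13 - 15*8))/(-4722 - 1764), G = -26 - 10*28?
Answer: -43/661572 ≈ -6.4997e-5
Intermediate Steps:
G = -306 (G = -26 - 280 = -306)
d = -129/1081 (d = (907 + (-13 - 120))/(-6486) = (907 - 133)*(-1/6486) = 774*(-1/6486) = -129/1081 ≈ -0.11933)
k = 1836 (k = 6*(-1*(-306)) = 6*306 = 1836)
d/k = -129/1081/1836 = -129/1081*1/1836 = -43/661572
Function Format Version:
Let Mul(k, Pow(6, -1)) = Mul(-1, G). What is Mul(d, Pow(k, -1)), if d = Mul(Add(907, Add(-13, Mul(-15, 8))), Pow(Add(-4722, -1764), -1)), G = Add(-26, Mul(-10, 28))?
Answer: Rational(-43, 661572) ≈ -6.4997e-5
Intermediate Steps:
G = -306 (G = Add(-26, -280) = -306)
d = Rational(-129, 1081) (d = Mul(Add(907, Add(-13, -120)), Pow(-6486, -1)) = Mul(Add(907, -133), Rational(-1, 6486)) = Mul(774, Rational(-1, 6486)) = Rational(-129, 1081) ≈ -0.11933)
k = 1836 (k = Mul(6, Mul(-1, -306)) = Mul(6, 306) = 1836)
Mul(d, Pow(k, -1)) = Mul(Rational(-129, 1081), Pow(1836, -1)) = Mul(Rational(-129, 1081), Rational(1, 1836)) = Rational(-43, 661572)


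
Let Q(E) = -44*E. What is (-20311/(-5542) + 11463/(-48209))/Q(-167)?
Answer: 915645053/1963196594744 ≈ 0.00046640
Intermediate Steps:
(-20311/(-5542) + 11463/(-48209))/Q(-167) = (-20311/(-5542) + 11463/(-48209))/((-44*(-167))) = (-20311*(-1/5542) + 11463*(-1/48209))/7348 = (20311/5542 - 11463/48209)*(1/7348) = (915645053/267174278)*(1/7348) = 915645053/1963196594744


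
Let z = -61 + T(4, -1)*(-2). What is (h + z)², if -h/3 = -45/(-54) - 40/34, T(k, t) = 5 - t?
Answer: 5987809/1156 ≈ 5179.8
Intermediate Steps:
h = 35/34 (h = -3*(-45/(-54) - 40/34) = -3*(-45*(-1/54) - 40*1/34) = -3*(⅚ - 20/17) = -3*(-35/102) = 35/34 ≈ 1.0294)
z = -73 (z = -61 + (5 - 1*(-1))*(-2) = -61 + (5 + 1)*(-2) = -61 + 6*(-2) = -61 - 12 = -73)
(h + z)² = (35/34 - 73)² = (-2447/34)² = 5987809/1156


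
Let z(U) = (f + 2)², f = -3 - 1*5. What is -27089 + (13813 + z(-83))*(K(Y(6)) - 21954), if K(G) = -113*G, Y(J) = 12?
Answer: -322847279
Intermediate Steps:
f = -8 (f = -3 - 5 = -8)
z(U) = 36 (z(U) = (-8 + 2)² = (-6)² = 36)
-27089 + (13813 + z(-83))*(K(Y(6)) - 21954) = -27089 + (13813 + 36)*(-113*12 - 21954) = -27089 + 13849*(-1356 - 21954) = -27089 + 13849*(-23310) = -27089 - 322820190 = -322847279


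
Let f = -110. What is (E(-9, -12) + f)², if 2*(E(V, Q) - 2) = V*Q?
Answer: 2916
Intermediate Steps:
E(V, Q) = 2 + Q*V/2 (E(V, Q) = 2 + (V*Q)/2 = 2 + (Q*V)/2 = 2 + Q*V/2)
(E(-9, -12) + f)² = ((2 + (½)*(-12)*(-9)) - 110)² = ((2 + 54) - 110)² = (56 - 110)² = (-54)² = 2916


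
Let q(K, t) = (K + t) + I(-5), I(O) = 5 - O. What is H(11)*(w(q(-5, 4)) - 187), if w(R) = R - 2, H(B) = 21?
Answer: -3780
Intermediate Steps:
q(K, t) = 10 + K + t (q(K, t) = (K + t) + (5 - 1*(-5)) = (K + t) + (5 + 5) = (K + t) + 10 = 10 + K + t)
w(R) = -2 + R
H(11)*(w(q(-5, 4)) - 187) = 21*((-2 + (10 - 5 + 4)) - 187) = 21*((-2 + 9) - 187) = 21*(7 - 187) = 21*(-180) = -3780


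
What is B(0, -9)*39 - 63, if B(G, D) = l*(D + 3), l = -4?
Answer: 873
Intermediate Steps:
B(G, D) = -12 - 4*D (B(G, D) = -4*(D + 3) = -4*(3 + D) = -12 - 4*D)
B(0, -9)*39 - 63 = (-12 - 4*(-9))*39 - 63 = (-12 + 36)*39 - 63 = 24*39 - 63 = 936 - 63 = 873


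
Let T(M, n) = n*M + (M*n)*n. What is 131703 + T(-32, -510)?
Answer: -8175177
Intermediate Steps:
T(M, n) = M*n + M*n²
131703 + T(-32, -510) = 131703 - 32*(-510)*(1 - 510) = 131703 - 32*(-510)*(-509) = 131703 - 8306880 = -8175177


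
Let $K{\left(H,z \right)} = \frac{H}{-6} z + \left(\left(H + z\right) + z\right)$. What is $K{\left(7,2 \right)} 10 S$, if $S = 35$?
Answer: $\frac{9100}{3} \approx 3033.3$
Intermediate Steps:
$K{\left(H,z \right)} = H + 2 z - \frac{H z}{6}$ ($K{\left(H,z \right)} = - \frac{H}{6} z + \left(H + 2 z\right) = - \frac{H z}{6} + \left(H + 2 z\right) = H + 2 z - \frac{H z}{6}$)
$K{\left(7,2 \right)} 10 S = \left(7 + 2 \cdot 2 - \frac{7}{6} \cdot 2\right) 10 \cdot 35 = \left(7 + 4 - \frac{7}{3}\right) 10 \cdot 35 = \frac{26}{3} \cdot 10 \cdot 35 = \frac{260}{3} \cdot 35 = \frac{9100}{3}$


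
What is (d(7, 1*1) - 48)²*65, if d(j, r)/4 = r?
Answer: 125840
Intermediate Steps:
d(j, r) = 4*r
(d(7, 1*1) - 48)²*65 = (4*(1*1) - 48)²*65 = (4*1 - 48)²*65 = (4 - 48)²*65 = (-44)²*65 = 1936*65 = 125840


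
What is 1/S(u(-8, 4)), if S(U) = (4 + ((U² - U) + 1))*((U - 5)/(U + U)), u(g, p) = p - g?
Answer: 24/959 ≈ 0.025026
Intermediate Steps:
S(U) = (-5 + U)*(5 + U² - U)/(2*U) (S(U) = (4 + (1 + U² - U))*((-5 + U)/((2*U))) = (5 + U² - U)*((-5 + U)*(1/(2*U))) = (5 + U² - U)*((-5 + U)/(2*U)) = (-5 + U)*(5 + U² - U)/(2*U))
1/S(u(-8, 4)) = 1/((-25 + (4 - 1*(-8))*(10 + (4 - 1*(-8))² - 6*(4 - 1*(-8))))/(2*(4 - 1*(-8)))) = 1/((-25 + (4 + 8)*(10 + (4 + 8)² - 6*(4 + 8)))/(2*(4 + 8))) = 1/((½)*(-25 + 12*(10 + 12² - 6*12))/12) = 1/((½)*(1/12)*(-25 + 12*(10 + 144 - 72))) = 1/((½)*(1/12)*(-25 + 12*82)) = 1/((½)*(1/12)*(-25 + 984)) = 1/((½)*(1/12)*959) = 1/(959/24) = 24/959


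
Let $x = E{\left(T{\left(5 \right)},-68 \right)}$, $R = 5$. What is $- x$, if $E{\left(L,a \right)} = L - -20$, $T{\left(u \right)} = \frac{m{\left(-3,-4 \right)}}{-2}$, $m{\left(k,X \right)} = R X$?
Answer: $-30$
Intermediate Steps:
$m{\left(k,X \right)} = 5 X$
$T{\left(u \right)} = 10$ ($T{\left(u \right)} = \frac{5 \left(-4\right)}{-2} = \left(-20\right) \left(- \frac{1}{2}\right) = 10$)
$E{\left(L,a \right)} = 20 + L$ ($E{\left(L,a \right)} = L + 20 = 20 + L$)
$x = 30$ ($x = 20 + 10 = 30$)
$- x = \left(-1\right) 30 = -30$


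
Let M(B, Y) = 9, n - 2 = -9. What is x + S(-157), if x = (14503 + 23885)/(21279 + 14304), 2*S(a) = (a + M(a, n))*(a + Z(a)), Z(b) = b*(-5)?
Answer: -551191596/11861 ≈ -46471.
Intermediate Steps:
n = -7 (n = 2 - 9 = -7)
Z(b) = -5*b
S(a) = -2*a*(9 + a) (S(a) = ((a + 9)*(a - 5*a))/2 = ((9 + a)*(-4*a))/2 = (-4*a*(9 + a))/2 = -2*a*(9 + a))
x = 12796/11861 (x = 38388/35583 = 38388*(1/35583) = 12796/11861 ≈ 1.0788)
x + S(-157) = 12796/11861 + 2*(-157)*(-9 - 1*(-157)) = 12796/11861 + 2*(-157)*(-9 + 157) = 12796/11861 + 2*(-157)*148 = 12796/11861 - 46472 = -551191596/11861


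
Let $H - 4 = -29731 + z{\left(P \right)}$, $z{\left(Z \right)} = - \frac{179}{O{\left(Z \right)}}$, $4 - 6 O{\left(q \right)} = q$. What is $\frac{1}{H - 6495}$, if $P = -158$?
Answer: $- \frac{27}{978173} \approx -2.7602 \cdot 10^{-5}$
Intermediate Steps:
$O{\left(q \right)} = \frac{2}{3} - \frac{q}{6}$
$z{\left(Z \right)} = - \frac{179}{\frac{2}{3} - \frac{Z}{6}}$
$H = - \frac{802808}{27}$ ($H = 4 - \left(29731 - \frac{1074}{-4 - 158}\right) = 4 - \left(29731 - \frac{1074}{-162}\right) = 4 + \left(-29731 + 1074 \left(- \frac{1}{162}\right)\right) = 4 - \frac{802916}{27} = - \frac{802808}{27} \approx -29734.0$)
$\frac{1}{H - 6495} = \frac{1}{- \frac{802808}{27} - 6495} = \frac{1}{- \frac{978173}{27}} = - \frac{27}{978173}$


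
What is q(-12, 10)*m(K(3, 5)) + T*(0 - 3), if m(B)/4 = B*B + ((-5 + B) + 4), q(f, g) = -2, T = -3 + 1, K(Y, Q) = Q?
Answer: -226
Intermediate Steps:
T = -2
m(B) = -4 + 4*B + 4*B² (m(B) = 4*(B*B + ((-5 + B) + 4)) = 4*(B² + (-1 + B)) = 4*(-1 + B + B²) = -4 + 4*B + 4*B²)
q(-12, 10)*m(K(3, 5)) + T*(0 - 3) = -2*(-4 + 4*5 + 4*5²) - 2*(0 - 3) = -2*(-4 + 20 + 4*25) - 2*(-3) = -2*(-4 + 20 + 100) + 6 = -2*116 + 6 = -232 + 6 = -226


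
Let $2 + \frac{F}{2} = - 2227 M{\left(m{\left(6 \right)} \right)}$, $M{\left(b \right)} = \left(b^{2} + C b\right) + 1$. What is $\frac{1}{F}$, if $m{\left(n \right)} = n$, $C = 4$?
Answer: $- \frac{1}{271698} \approx -3.6806 \cdot 10^{-6}$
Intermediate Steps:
$M{\left(b \right)} = 1 + b^{2} + 4 b$ ($M{\left(b \right)} = \left(b^{2} + 4 b\right) + 1 = 1 + b^{2} + 4 b$)
$F = -271698$ ($F = -4 + 2 \left(- 2227 \left(1 + 6^{2} + 4 \cdot 6\right)\right) = -4 + 2 \left(- 2227 \left(1 + 36 + 24\right)\right) = -4 + 2 \left(\left(-2227\right) 61\right) = -4 + 2 \left(-135847\right) = -4 - 271694 = -271698$)
$\frac{1}{F} = \frac{1}{-271698} = - \frac{1}{271698}$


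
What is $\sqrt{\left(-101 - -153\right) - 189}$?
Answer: $i \sqrt{137} \approx 11.705 i$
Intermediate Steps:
$\sqrt{\left(-101 - -153\right) - 189} = \sqrt{\left(-101 + 153\right) - 189} = \sqrt{52 - 189} = \sqrt{-137} = i \sqrt{137}$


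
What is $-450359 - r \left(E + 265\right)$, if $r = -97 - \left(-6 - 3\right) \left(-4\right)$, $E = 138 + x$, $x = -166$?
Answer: $-418838$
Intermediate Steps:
$E = -28$ ($E = 138 - 166 = -28$)
$r = -133$ ($r = -97 - \left(-9\right) \left(-4\right) = -97 - 36 = -133$)
$-450359 - r \left(E + 265\right) = -450359 - - 133 \left(-28 + 265\right) = -450359 - \left(-133\right) 237 = -450359 - -31521 = -450359 + 31521 = -418838$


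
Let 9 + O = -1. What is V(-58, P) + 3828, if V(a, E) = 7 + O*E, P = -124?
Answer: 5075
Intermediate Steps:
O = -10 (O = -9 - 1 = -10)
V(a, E) = 7 - 10*E
V(-58, P) + 3828 = (7 - 10*(-124)) + 3828 = (7 + 1240) + 3828 = 1247 + 3828 = 5075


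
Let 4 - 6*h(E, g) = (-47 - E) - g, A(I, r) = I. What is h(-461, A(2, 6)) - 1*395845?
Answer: -395913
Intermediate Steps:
h(E, g) = 17/2 + E/6 + g/6 (h(E, g) = 2/3 - ((-47 - E) - g)/6 = 2/3 - (-47 - E - g)/6 = 2/3 + (47/6 + E/6 + g/6) = 17/2 + E/6 + g/6)
h(-461, A(2, 6)) - 1*395845 = (17/2 + (1/6)*(-461) + (1/6)*2) - 1*395845 = (17/2 - 461/6 + 1/3) - 395845 = -68 - 395845 = -395913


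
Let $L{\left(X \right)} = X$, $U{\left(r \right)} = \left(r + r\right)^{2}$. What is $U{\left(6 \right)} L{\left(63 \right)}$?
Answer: $9072$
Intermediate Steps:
$U{\left(r \right)} = 4 r^{2}$ ($U{\left(r \right)} = \left(2 r\right)^{2} = 4 r^{2}$)
$U{\left(6 \right)} L{\left(63 \right)} = 4 \cdot 6^{2} \cdot 63 = 4 \cdot 36 \cdot 63 = 144 \cdot 63 = 9072$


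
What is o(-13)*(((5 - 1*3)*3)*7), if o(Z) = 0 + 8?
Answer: 336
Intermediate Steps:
o(Z) = 8
o(-13)*(((5 - 1*3)*3)*7) = 8*(((5 - 1*3)*3)*7) = 8*(((5 - 3)*3)*7) = 8*((2*3)*7) = 8*(6*7) = 8*42 = 336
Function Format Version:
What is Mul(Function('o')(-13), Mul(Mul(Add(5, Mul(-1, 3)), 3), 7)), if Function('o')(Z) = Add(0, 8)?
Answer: 336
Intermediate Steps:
Function('o')(Z) = 8
Mul(Function('o')(-13), Mul(Mul(Add(5, Mul(-1, 3)), 3), 7)) = Mul(8, Mul(Mul(Add(5, Mul(-1, 3)), 3), 7)) = Mul(8, Mul(Mul(Add(5, -3), 3), 7)) = Mul(8, Mul(Mul(2, 3), 7)) = Mul(8, Mul(6, 7)) = Mul(8, 42) = 336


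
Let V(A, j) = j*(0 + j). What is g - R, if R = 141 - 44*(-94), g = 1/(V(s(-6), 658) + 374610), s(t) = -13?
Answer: -3453993997/807574 ≈ -4277.0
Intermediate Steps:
V(A, j) = j² (V(A, j) = j*j = j²)
g = 1/807574 (g = 1/(658² + 374610) = 1/(432964 + 374610) = 1/807574 ≈ 1.2383e-6)
R = 4277 (R = 141 + 4136 = 4277)
g - R = 1/807574 - 1*4277 = 1/807574 - 4277 = -3453993997/807574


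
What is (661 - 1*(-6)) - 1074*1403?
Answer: -1506155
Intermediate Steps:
(661 - 1*(-6)) - 1074*1403 = (661 + 6) - 1506822 = 667 - 1506822 = -1506155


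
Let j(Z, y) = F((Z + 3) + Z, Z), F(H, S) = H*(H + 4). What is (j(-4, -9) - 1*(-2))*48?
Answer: 336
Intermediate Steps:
F(H, S) = H*(4 + H)
j(Z, y) = (3 + 2*Z)*(7 + 2*Z) (j(Z, y) = ((Z + 3) + Z)*(4 + ((Z + 3) + Z)) = ((3 + Z) + Z)*(4 + ((3 + Z) + Z)) = (3 + 2*Z)*(4 + (3 + 2*Z)) = (3 + 2*Z)*(7 + 2*Z))
(j(-4, -9) - 1*(-2))*48 = ((3 + 2*(-4))*(7 + 2*(-4)) - 1*(-2))*48 = ((3 - 8)*(7 - 8) + 2)*48 = (-5*(-1) + 2)*48 = (5 + 2)*48 = 7*48 = 336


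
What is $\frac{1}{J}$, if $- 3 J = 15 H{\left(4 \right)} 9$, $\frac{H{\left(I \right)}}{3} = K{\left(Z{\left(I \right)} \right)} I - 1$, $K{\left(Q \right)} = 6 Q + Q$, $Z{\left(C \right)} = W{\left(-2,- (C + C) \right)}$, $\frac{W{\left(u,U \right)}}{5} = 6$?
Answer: $- \frac{1}{113265} \approx -8.8289 \cdot 10^{-6}$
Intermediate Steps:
$W{\left(u,U \right)} = 30$ ($W{\left(u,U \right)} = 5 \cdot 6 = 30$)
$Z{\left(C \right)} = 30$
$K{\left(Q \right)} = 7 Q$
$H{\left(I \right)} = -3 + 630 I$ ($H{\left(I \right)} = 3 \left(7 \cdot 30 I - 1\right) = 3 \left(210 I - 1\right) = 3 \left(-1 + 210 I\right) = -3 + 630 I$)
$J = -113265$ ($J = - \frac{15 \left(-3 + 630 \cdot 4\right) 9}{3} = - \frac{15 \left(-3 + 2520\right) 9}{3} = - \frac{15 \cdot 2517 \cdot 9}{3} = - \frac{37755 \cdot 9}{3} = \left(- \frac{1}{3}\right) 339795 = -113265$)
$\frac{1}{J} = \frac{1}{-113265} = - \frac{1}{113265}$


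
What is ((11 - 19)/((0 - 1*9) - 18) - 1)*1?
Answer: -19/27 ≈ -0.70370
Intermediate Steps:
((11 - 19)/((0 - 1*9) - 18) - 1)*1 = (-8/((0 - 9) - 18) - 1)*1 = (-8/(-9 - 18) - 1)*1 = (-8/(-27) - 1)*1 = (-8*(-1/27) - 1)*1 = (8/27 - 1)*1 = -19/27*1 = -19/27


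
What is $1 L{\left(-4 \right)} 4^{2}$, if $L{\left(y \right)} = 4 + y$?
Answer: $0$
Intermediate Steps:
$1 L{\left(-4 \right)} 4^{2} = 1 \left(4 - 4\right) 4^{2} = 1 \cdot 0 \cdot 16 = 0 \cdot 16 = 0$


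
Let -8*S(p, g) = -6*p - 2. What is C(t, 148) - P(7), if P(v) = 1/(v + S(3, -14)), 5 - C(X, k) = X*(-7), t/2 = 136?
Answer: 36269/19 ≈ 1908.9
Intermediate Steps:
t = 272 (t = 2*136 = 272)
S(p, g) = 1/4 + 3*p/4 (S(p, g) = -(-6*p - 2)/8 = -(-2 - 6*p)/8 = 1/4 + 3*p/4)
C(X, k) = 5 + 7*X (C(X, k) = 5 - X*(-7) = 5 - (-7)*X = 5 + 7*X)
P(v) = 1/(5/2 + v) (P(v) = 1/(v + (1/4 + (3/4)*3)) = 1/(v + (1/4 + 9/4)) = 1/(v + 5/2) = 1/(5/2 + v))
C(t, 148) - P(7) = (5 + 7*272) - 2/(5 + 2*7) = (5 + 1904) - 2/(5 + 14) = 1909 - 2/19 = 36269/19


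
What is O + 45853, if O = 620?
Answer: 46473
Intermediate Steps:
O + 45853 = 620 + 45853 = 46473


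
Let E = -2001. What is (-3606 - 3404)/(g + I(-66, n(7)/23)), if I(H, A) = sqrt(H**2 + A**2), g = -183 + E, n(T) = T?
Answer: 8098905360/2520949451 + 161230*sqrt(2304373)/2520949451 ≈ 3.3097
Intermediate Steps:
g = -2184 (g = -183 - 2001 = -2184)
I(H, A) = sqrt(A**2 + H**2)
(-3606 - 3404)/(g + I(-66, n(7)/23)) = (-3606 - 3404)/(-2184 + sqrt((7/23)**2 + (-66)**2)) = -7010/(-2184 + sqrt((7*(1/23))**2 + 4356)) = -7010/(-2184 + sqrt((7/23)**2 + 4356)) = -7010/(-2184 + sqrt(49/529 + 4356)) = -7010/(-2184 + sqrt(2304373/529)) = -7010/(-2184 + sqrt(2304373)/23)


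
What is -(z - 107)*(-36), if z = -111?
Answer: -7848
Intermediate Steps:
-(z - 107)*(-36) = -(-111 - 107)*(-36) = -(-218)*(-36) = -1*7848 = -7848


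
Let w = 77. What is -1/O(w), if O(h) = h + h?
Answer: -1/154 ≈ -0.0064935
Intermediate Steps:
O(h) = 2*h
-1/O(w) = -1/(2*77) = -1/154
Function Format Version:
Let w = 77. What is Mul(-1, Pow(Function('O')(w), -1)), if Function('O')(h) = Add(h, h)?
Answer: Rational(-1, 154) ≈ -0.0064935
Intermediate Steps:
Function('O')(h) = Mul(2, h)
Mul(-1, Pow(Function('O')(w), -1)) = Mul(-1, Pow(Mul(2, 77), -1)) = Mul(-1, Pow(154, -1)) = Mul(-1, Rational(1, 154)) = Rational(-1, 154)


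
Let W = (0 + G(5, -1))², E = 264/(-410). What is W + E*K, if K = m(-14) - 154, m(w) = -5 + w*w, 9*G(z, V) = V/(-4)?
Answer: -6329459/265680 ≈ -23.824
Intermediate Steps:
G(z, V) = -V/36 (G(z, V) = (V/(-4))/9 = (V*(-¼))/9 = (-V/4)/9 = -V/36)
E = -132/205 (E = 264*(-1/410) = -132/205 ≈ -0.64390)
m(w) = -5 + w²
K = 37 (K = (-5 + (-14)²) - 154 = (-5 + 196) - 154 = 191 - 154 = 37)
W = 1/1296 (W = (0 - 1/36*(-1))² = (0 + 1/36)² = (1/36)² = 1/1296 ≈ 0.00077160)
W + E*K = 1/1296 - 132/205*37 = 1/1296 - 4884/205 = -6329459/265680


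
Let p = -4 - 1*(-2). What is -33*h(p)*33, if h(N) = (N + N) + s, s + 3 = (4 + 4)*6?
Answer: -44649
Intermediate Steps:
p = -2 (p = -4 + 2 = -2)
s = 45 (s = -3 + (4 + 4)*6 = -3 + 8*6 = -3 + 48 = 45)
h(N) = 45 + 2*N (h(N) = (N + N) + 45 = 2*N + 45 = 45 + 2*N)
-33*h(p)*33 = -33*(45 + 2*(-2))*33 = -33*(45 - 4)*33 = -33*41*33 = -1353*33 = -44649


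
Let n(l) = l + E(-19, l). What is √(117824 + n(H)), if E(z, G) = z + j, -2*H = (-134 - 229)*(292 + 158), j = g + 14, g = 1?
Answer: √199495 ≈ 446.65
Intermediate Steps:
j = 15 (j = 1 + 14 = 15)
H = 81675 (H = -(-134 - 229)*(292 + 158)/2 = -(-363)*450/2 = -½*(-163350) = 81675)
E(z, G) = 15 + z (E(z, G) = z + 15 = 15 + z)
n(l) = -4 + l (n(l) = l + (15 - 19) = l - 4 = -4 + l)
√(117824 + n(H)) = √(117824 + (-4 + 81675)) = √(117824 + 81671) = √199495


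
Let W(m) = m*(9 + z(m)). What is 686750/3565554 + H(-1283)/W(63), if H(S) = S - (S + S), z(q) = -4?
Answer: 798488672/187191585 ≈ 4.2656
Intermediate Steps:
W(m) = 5*m (W(m) = m*(9 - 4) = m*5 = 5*m)
H(S) = -S (H(S) = S - 2*S = -S)
686750/3565554 + H(-1283)/W(63) = 686750/3565554 + (-1*(-1283))/((5*63)) = 686750*(1/3565554) + 1283/315 = 343375/1782777 + 1283*(1/315) = 343375/1782777 + 1283/315 = 798488672/187191585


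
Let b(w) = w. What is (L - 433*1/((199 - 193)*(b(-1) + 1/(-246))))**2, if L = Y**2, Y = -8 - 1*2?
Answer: 1802257209/61009 ≈ 29541.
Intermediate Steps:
Y = -10 (Y = -8 - 2 = -10)
L = 100 (L = (-10)**2 = 100)
(L - 433*1/((199 - 193)*(b(-1) + 1/(-246))))**2 = (100 - 433*1/((-1 + 1/(-246))*(199 - 193)))**2 = (100 - 433*1/(6*(-1 - 1/246)))**2 = (100 - 433/((-247/246*6)))**2 = (100 - 433/(-247/41))**2 = (100 - 433*(-41/247))**2 = (100 + 17753/247)**2 = (42453/247)**2 = 1802257209/61009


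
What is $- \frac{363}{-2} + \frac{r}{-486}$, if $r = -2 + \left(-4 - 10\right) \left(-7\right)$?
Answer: $\frac{29371}{162} \approx 181.3$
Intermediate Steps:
$r = 96$ ($r = -2 + \left(-4 - 10\right) \left(-7\right) = -2 - -98 = -2 + 98 = 96$)
$- \frac{363}{-2} + \frac{r}{-486} = - \frac{363}{-2} + \frac{96}{-486} = \left(-363\right) \left(- \frac{1}{2}\right) + 96 \left(- \frac{1}{486}\right) = \frac{363}{2} - \frac{16}{81} = \frac{29371}{162}$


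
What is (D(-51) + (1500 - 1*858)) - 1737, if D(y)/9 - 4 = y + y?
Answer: -1977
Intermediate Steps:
D(y) = 36 + 18*y (D(y) = 36 + 9*(y + y) = 36 + 9*(2*y) = 36 + 18*y)
(D(-51) + (1500 - 1*858)) - 1737 = ((36 + 18*(-51)) + (1500 - 1*858)) - 1737 = ((36 - 918) + (1500 - 858)) - 1737 = (-882 + 642) - 1737 = -240 - 1737 = -1977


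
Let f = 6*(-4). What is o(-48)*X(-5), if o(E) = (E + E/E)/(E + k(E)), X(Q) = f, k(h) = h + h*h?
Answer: 47/92 ≈ 0.51087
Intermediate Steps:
f = -24
k(h) = h + h²
X(Q) = -24
o(E) = (1 + E)/(E + E*(1 + E)) (o(E) = (E + E/E)/(E + E*(1 + E)) = (E + 1)/(E + E*(1 + E)) = (1 + E)/(E + E*(1 + E)))
o(-48)*X(-5) = ((1 - 48)/((-48)*(2 - 48)))*(-24) = -1/48*(-47)/(-46)*(-24) = -1/48*(-1/46)*(-47)*(-24) = -47/2208*(-24) = 47/92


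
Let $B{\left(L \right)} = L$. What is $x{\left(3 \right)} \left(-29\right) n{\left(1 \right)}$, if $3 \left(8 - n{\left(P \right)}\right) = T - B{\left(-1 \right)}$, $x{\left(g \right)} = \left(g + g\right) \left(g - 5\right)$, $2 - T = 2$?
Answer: $2668$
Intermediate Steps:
$T = 0$ ($T = 2 - 2 = 0$)
$x{\left(g \right)} = 2 g \left(-5 + g\right)$
$n{\left(P \right)} = \frac{23}{3}$ ($n{\left(P \right)} = 8 - \frac{0 - -1}{3} = 8 - \frac{0 + 1}{3} = 8 - \frac{1}{3} = \frac{23}{3}$)
$x{\left(3 \right)} \left(-29\right) n{\left(1 \right)} = 2 \cdot 3 \left(-5 + 3\right) \left(-29\right) \frac{23}{3} = 2 \cdot 3 \left(-2\right) \left(-29\right) \frac{23}{3} = \left(-12\right) \left(-29\right) \frac{23}{3} = 348 \cdot \frac{23}{3} = 2668$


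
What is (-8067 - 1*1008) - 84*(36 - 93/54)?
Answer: -35863/3 ≈ -11954.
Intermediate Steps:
(-8067 - 1*1008) - 84*(36 - 93/54) = (-8067 - 1008) - 84*(36 - 93*1/54) = -9075 - 84*(36 - 31/18) = -9075 - 84*617/18 = -9075 - 8638/3 = -35863/3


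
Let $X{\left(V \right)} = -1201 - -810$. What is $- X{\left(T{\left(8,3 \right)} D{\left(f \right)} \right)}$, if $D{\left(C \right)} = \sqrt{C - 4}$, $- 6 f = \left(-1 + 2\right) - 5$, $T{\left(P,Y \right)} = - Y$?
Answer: $391$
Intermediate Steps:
$f = \frac{2}{3}$ ($f = - \frac{\left(-1 + 2\right) - 5}{6} = - \frac{1 - 5}{6} = \left(- \frac{1}{6}\right) \left(-4\right) = \frac{2}{3} \approx 0.66667$)
$D{\left(C \right)} = \sqrt{-4 + C}$
$X{\left(V \right)} = -391$ ($X{\left(V \right)} = -1201 + 810 = -391$)
$- X{\left(T{\left(8,3 \right)} D{\left(f \right)} \right)} = \left(-1\right) \left(-391\right) = 391$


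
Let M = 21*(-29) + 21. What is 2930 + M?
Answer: 2342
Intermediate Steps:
M = -588 (M = -609 + 21 = -588)
2930 + M = 2930 - 588 = 2342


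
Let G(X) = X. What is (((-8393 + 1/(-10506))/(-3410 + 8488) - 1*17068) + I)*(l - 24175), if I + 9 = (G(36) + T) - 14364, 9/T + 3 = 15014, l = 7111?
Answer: 2103836755848353982/3925631687 ≈ 5.3592e+8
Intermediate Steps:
T = 9/15011 (T = 9/(-3 + 15014) = 9/15011 ≈ 0.00059956)
I = -215212698/15011 (I = -9 + ((36 + 9/15011) - 14364) = -9 + (540405/15011 - 14364) = -9 - 215077599/15011 = -215212698/15011 ≈ -14337.)
(((-8393 + 1/(-10506))/(-3410 + 8488) - 1*17068) + I)*(l - 24175) = (((-8393 + 1/(-10506))/(-3410 + 8488) - 1*17068) - 215212698/15011)*(7111 - 24175) = (((-8393 - 1/10506)/5078 - 17068) - 215212698/15011)*(-17064) = ((-88176859/10506*1/5078 - 17068) - 215212698/15011)*(-17064) = ((-88176859/53349468 - 17068) - 215212698/15011)*(-17064) = (-910656896683/53349468 - 215212698/15011)*(-17064) = -1479491389485481/47107580244*(-17064) = 2103836755848353982/3925631687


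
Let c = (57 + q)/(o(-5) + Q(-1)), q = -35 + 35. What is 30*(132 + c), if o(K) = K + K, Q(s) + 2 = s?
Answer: 49770/13 ≈ 3828.5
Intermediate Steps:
q = 0
Q(s) = -2 + s
o(K) = 2*K
c = -57/13 (c = (57 + 0)/(2*(-5) + (-2 - 1)) = 57/(-10 - 3) = 57/(-13) = 57*(-1/13) = -57/13 ≈ -4.3846)
30*(132 + c) = 30*(132 - 57/13) = 30*(1659/13) = 49770/13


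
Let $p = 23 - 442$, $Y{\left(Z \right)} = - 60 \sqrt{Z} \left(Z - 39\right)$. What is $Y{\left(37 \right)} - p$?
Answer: $419 + 120 \sqrt{37} \approx 1148.9$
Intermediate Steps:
$Y{\left(Z \right)} = - 60 \sqrt{Z} \left(-39 + Z\right)$
$p = -419$ ($p = 23 - 442 = -419$)
$Y{\left(37 \right)} - p = 60 \sqrt{37} \left(39 - 37\right) - -419 = 60 \sqrt{37} \left(39 - 37\right) + 419 = 60 \sqrt{37} \cdot 2 + 419 = 120 \sqrt{37} + 419 = 419 + 120 \sqrt{37}$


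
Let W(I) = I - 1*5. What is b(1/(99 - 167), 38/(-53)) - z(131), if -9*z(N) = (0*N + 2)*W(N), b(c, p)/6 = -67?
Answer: -374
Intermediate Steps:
W(I) = -5 + I (W(I) = I - 5 = -5 + I)
b(c, p) = -402 (b(c, p) = 6*(-67) = -402)
z(N) = 10/9 - 2*N/9 (z(N) = -(0*N + 2)*(-5 + N)/9 = -(0 + 2)*(-5 + N)/9 = -2*(-5 + N)/9 = -(-10 + 2*N)/9 = 10/9 - 2*N/9)
b(1/(99 - 167), 38/(-53)) - z(131) = -402 - (10/9 - 2/9*131) = -402 - (10/9 - 262/9) = -402 - 1*(-28) = -402 + 28 = -374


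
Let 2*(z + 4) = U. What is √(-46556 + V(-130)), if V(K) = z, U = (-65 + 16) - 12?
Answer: I*√186362/2 ≈ 215.85*I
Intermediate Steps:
U = -61 (U = -49 - 12 = -61)
z = -69/2 (z = -4 + (½)*(-61) = -4 - 61/2 = -69/2 ≈ -34.500)
V(K) = -69/2
√(-46556 + V(-130)) = √(-46556 - 69/2) = √(-93181/2) = I*√186362/2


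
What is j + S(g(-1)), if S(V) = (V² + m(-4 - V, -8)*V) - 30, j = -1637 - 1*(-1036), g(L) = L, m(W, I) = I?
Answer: -622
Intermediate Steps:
j = -601 (j = -1637 + 1036 = -601)
S(V) = -30 + V² - 8*V (S(V) = (V² - 8*V) - 30 = -30 + V² - 8*V)
j + S(g(-1)) = -601 + (-30 + (-1)² - 8*(-1)) = -601 + (-30 + 1 + 8) = -601 - 21 = -622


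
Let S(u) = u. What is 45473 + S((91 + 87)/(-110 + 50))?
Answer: 1364101/30 ≈ 45470.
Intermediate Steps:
45473 + S((91 + 87)/(-110 + 50)) = 45473 + (91 + 87)/(-110 + 50) = 45473 + 178/(-60) = 45473 + 178*(-1/60) = 45473 - 89/30 = 1364101/30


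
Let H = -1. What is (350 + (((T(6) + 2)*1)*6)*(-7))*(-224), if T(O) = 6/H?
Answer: -116032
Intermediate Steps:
T(O) = -6 (T(O) = 6/(-1) = 6*(-1) = -6)
(350 + (((T(6) + 2)*1)*6)*(-7))*(-224) = (350 + (((-6 + 2)*1)*6)*(-7))*(-224) = (350 + (-4*1*6)*(-7))*(-224) = (350 - 4*6*(-7))*(-224) = (350 - 24*(-7))*(-224) = (350 + 168)*(-224) = 518*(-224) = -116032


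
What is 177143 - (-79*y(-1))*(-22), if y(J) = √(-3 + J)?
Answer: 177143 - 3476*I ≈ 1.7714e+5 - 3476.0*I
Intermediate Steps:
177143 - (-79*y(-1))*(-22) = 177143 - (-79*√(-3 - 1))*(-22) = 177143 - (-158*I)*(-22) = 177143 - 3476*I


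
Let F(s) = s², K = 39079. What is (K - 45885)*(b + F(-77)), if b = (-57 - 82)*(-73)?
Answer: -109413256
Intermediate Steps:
b = 10147 (b = -139*(-73) = 10147)
(K - 45885)*(b + F(-77)) = (39079 - 45885)*(10147 + (-77)²) = -6806*(10147 + 5929) = -6806*16076 = -109413256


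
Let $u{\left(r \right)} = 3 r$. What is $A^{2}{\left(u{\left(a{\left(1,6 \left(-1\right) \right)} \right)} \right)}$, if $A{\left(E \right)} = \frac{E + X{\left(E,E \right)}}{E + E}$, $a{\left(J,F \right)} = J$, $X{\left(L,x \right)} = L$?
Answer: $1$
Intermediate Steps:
$A{\left(E \right)} = 1$ ($A{\left(E \right)} = \frac{E + E}{E + E} = \frac{2 E}{2 E} = 2 E \frac{1}{2 E} = 1$)
$A^{2}{\left(u{\left(a{\left(1,6 \left(-1\right) \right)} \right)} \right)} = 1^{2} = 1$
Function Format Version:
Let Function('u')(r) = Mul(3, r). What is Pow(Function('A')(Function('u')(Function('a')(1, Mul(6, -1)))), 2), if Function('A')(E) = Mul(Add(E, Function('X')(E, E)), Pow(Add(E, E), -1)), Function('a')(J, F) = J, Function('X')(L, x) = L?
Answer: 1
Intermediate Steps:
Function('A')(E) = 1 (Function('A')(E) = Mul(Add(E, E), Pow(Add(E, E), -1)) = Mul(Mul(2, E), Pow(Mul(2, E), -1)) = Mul(Mul(2, E), Mul(Rational(1, 2), Pow(E, -1))) = 1)
Pow(Function('A')(Function('u')(Function('a')(1, Mul(6, -1)))), 2) = Pow(1, 2) = 1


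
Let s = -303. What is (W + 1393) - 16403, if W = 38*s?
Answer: -26524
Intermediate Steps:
W = -11514 (W = 38*(-303) = -11514)
(W + 1393) - 16403 = (-11514 + 1393) - 16403 = -10121 - 16403 = -26524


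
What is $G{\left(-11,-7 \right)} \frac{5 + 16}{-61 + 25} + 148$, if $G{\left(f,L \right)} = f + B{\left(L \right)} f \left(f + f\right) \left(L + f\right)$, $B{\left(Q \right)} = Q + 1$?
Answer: $- \frac{181099}{12} \approx -15092.0$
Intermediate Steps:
$B{\left(Q \right)} = 1 + Q$
$G{\left(f,L \right)} = f + 2 f^{2} \left(1 + L\right) \left(L + f\right)$ ($G{\left(f,L \right)} = f + \left(1 + L\right) f \left(f + f\right) \left(L + f\right) = f + f \left(1 + L\right) 2 f \left(L + f\right) = f + 2 f^{2} \left(1 + L\right) \left(L + f\right)$)
$G{\left(-11,-7 \right)} \frac{5 + 16}{-61 + 25} + 148 = - 11 \left(1 + 2 \left(-11\right)^{2} \left(1 - 7\right) + 2 \left(-7\right) \left(-11\right) \left(1 - 7\right)\right) \frac{5 + 16}{-61 + 25} + 148 = - 11 \left(1 + 2 \cdot 121 \left(-6\right) + 2 \left(-7\right) \left(-11\right) \left(-6\right)\right) \frac{21}{-36} + 148 = - 11 \left(1 - 1452 - 924\right) 21 \left(- \frac{1}{36}\right) + 148 = \left(-11\right) \left(-2375\right) \left(- \frac{7}{12}\right) + 148 = 26125 \left(- \frac{7}{12}\right) + 148 = - \frac{182875}{12} + 148 = - \frac{181099}{12}$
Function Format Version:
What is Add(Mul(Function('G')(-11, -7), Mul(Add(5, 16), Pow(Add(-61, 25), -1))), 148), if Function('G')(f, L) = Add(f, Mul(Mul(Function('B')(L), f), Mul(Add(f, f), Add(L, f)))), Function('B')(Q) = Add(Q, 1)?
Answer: Rational(-181099, 12) ≈ -15092.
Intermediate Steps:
Function('B')(Q) = Add(1, Q)
Function('G')(f, L) = Add(f, Mul(2, Pow(f, 2), Add(1, L), Add(L, f))) (Function('G')(f, L) = Add(f, Mul(Mul(Add(1, L), f), Mul(Add(f, f), Add(L, f)))) = Add(f, Mul(Mul(f, Add(1, L)), Mul(Mul(2, f), Add(L, f)))) = Add(f, Mul(Mul(f, Add(1, L)), Mul(2, f, Add(L, f)))) = Add(f, Mul(2, Pow(f, 2), Add(1, L), Add(L, f))))
Add(Mul(Function('G')(-11, -7), Mul(Add(5, 16), Pow(Add(-61, 25), -1))), 148) = Add(Mul(Mul(-11, Add(1, Mul(2, Pow(-11, 2), Add(1, -7)), Mul(2, -7, -11, Add(1, -7)))), Mul(Add(5, 16), Pow(Add(-61, 25), -1))), 148) = Add(Mul(Mul(-11, Add(1, Mul(2, 121, -6), Mul(2, -7, -11, -6))), Mul(21, Pow(-36, -1))), 148) = Add(Mul(Mul(-11, Add(1, -1452, -924)), Mul(21, Rational(-1, 36))), 148) = Add(Mul(Mul(-11, -2375), Rational(-7, 12)), 148) = Add(Mul(26125, Rational(-7, 12)), 148) = Add(Rational(-182875, 12), 148) = Rational(-181099, 12)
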